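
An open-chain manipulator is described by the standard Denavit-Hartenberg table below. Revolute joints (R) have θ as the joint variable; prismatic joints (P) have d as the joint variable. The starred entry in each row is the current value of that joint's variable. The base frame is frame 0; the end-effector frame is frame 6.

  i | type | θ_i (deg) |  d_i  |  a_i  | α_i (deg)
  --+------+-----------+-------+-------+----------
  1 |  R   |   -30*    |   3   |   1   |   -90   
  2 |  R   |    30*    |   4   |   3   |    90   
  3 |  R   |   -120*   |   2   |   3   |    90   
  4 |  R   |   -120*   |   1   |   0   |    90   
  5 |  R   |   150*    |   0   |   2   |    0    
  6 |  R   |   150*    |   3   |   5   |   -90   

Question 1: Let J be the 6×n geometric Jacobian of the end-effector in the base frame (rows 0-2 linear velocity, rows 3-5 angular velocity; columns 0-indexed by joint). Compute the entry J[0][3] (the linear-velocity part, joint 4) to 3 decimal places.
axis z_3 = (-0.3995,0.8080,0.4330); lever o_n−o_3 = (3.7020,-0.5006,-1.0314)
cross product → J_v[:, 3] = (-0.6166,1.1909,-2.7913)
J_ω[:, 3] = z_3
entry J[0][3] = -0.6166

-0.617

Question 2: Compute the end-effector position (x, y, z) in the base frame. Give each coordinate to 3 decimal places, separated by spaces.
7.260 -0.936 2.951

after link 1: o_1 = (0.8660, -0.5000, 3.0000)
after link 2: o_2 = (5.1160, 1.6651, 1.5000)
after link 3: o_3 = (3.5580, -0.4354, 3.9821)
after link 4: o_4 = (3.1585, 0.3726, 4.4151)
after link 5: o_5 = (2.7087, 0.3436, 6.3636)
after link 6: o_6 = (7.2600, -0.9360, 2.9506)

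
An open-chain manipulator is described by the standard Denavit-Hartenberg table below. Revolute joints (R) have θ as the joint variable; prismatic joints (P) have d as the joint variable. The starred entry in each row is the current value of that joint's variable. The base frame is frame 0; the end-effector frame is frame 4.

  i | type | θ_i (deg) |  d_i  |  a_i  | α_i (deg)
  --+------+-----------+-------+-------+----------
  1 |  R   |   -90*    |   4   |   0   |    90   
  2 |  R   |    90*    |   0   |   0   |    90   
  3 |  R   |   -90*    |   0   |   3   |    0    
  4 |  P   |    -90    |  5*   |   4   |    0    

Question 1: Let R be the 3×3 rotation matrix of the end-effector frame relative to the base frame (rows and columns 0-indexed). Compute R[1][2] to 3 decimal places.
End-effector z-axis (col 2 of R) = (-0.0000,-1.0000,-0.0000)
R[1][2] = -1.0000

-1.000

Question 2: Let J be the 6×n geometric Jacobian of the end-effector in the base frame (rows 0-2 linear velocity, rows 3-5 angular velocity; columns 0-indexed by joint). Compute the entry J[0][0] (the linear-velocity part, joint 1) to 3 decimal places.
axis z_0 = ẑ; lever o_n−o_0 = (3.0000,-5.0000,-0.0000)
cross product → J_v[:, 0] = (5.0000,3.0000,-0.0000)
J_ω[:, 0] = z_0
entry J[0][0] = 5.0000

5.000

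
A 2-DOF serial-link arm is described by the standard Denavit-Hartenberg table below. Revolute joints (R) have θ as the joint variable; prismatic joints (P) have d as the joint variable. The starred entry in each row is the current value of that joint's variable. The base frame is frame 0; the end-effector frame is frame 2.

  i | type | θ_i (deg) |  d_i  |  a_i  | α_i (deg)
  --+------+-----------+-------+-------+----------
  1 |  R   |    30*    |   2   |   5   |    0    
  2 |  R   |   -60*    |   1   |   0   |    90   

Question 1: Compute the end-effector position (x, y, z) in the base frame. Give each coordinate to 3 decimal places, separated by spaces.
4.330 2.500 3.000

after link 1: o_1 = (4.3301, 2.5000, 2.0000)
after link 2: o_2 = (4.3301, 2.5000, 3.0000)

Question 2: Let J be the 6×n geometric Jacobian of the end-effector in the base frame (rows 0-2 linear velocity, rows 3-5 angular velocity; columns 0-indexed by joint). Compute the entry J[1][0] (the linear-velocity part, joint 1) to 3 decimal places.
4.330

axis z_0 = ẑ; lever o_n−o_0 = (4.3301,2.5000,3.0000)
cross product → J_v[:, 0] = (-2.5000,4.3301,0.0000)
J_ω[:, 0] = z_0
entry J[1][0] = 4.3301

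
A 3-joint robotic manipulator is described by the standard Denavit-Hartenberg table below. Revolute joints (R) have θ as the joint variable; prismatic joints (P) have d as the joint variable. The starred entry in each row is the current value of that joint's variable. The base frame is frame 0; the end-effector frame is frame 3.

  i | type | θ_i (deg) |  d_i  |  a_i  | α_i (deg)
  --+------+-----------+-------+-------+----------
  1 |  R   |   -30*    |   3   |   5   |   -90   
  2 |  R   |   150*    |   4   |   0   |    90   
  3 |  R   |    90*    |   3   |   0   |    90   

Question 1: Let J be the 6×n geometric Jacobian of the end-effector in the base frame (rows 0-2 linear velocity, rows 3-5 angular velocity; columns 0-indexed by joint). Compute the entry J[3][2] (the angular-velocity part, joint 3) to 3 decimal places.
axis z_2 = (0.4330,-0.2500,-0.8660); lever o_n−o_2 = (1.2990,-0.7500,-2.5981)
cross product → J_v[:, 2] = (-0.0000,0.0000,-0.0000)
J_ω[:, 2] = z_2
entry J[3][2] = 0.4330

0.433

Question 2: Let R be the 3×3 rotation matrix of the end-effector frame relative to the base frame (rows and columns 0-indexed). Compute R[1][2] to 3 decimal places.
End-effector z-axis (col 2 of R) = (-0.7500,0.4330,-0.5000)
R[1][2] = 0.4330

0.433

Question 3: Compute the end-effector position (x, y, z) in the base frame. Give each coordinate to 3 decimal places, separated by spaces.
7.629 0.214 0.402

after link 1: o_1 = (4.3301, -2.5000, 3.0000)
after link 2: o_2 = (6.3301, 0.9641, 3.0000)
after link 3: o_3 = (7.6292, 0.2141, 0.4019)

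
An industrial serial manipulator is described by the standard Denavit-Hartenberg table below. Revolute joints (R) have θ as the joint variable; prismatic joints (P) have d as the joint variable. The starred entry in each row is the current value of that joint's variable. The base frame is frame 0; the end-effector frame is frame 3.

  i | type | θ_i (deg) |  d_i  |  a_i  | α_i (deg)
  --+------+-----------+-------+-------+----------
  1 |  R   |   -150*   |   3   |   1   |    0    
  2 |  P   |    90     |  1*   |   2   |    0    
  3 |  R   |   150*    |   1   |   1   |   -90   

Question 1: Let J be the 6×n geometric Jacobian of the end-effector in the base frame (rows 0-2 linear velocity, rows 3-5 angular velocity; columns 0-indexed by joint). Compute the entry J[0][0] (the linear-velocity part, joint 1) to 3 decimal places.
1.232

axis z_0 = ẑ; lever o_n−o_0 = (0.1340,-1.2321,5.0000)
cross product → J_v[:, 0] = (1.2321,0.1340,-0.0000)
J_ω[:, 0] = z_0
entry J[0][0] = 1.2321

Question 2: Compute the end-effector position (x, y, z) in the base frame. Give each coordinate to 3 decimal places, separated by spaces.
after link 1: o_1 = (-0.8660, -0.5000, 3.0000)
after link 2: o_2 = (0.1340, -2.2321, 4.0000)
after link 3: o_3 = (0.1340, -1.2321, 5.0000)

0.134 -1.232 5.000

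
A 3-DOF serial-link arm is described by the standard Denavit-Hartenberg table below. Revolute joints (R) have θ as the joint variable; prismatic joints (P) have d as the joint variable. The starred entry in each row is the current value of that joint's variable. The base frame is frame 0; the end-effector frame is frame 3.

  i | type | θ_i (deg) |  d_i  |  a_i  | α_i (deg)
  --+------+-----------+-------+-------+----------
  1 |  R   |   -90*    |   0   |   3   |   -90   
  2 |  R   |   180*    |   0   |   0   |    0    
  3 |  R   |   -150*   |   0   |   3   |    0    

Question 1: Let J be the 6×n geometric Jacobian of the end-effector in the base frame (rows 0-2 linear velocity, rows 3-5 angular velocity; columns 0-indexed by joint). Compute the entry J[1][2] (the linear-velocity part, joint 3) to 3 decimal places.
axis z_2 = (1.0000,0.0000,0.0000); lever o_n−o_2 = (0.0000,-2.5981,-1.5000)
cross product → J_v[:, 2] = (0.0000,1.5000,-2.5981)
J_ω[:, 2] = z_2
entry J[1][2] = 1.5000

1.500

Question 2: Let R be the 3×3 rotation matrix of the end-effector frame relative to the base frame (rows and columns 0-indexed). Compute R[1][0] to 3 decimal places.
-0.866

End-effector x-axis (col 0 of R) = (0.0000,-0.8660,-0.5000)
R[1][0] = -0.8660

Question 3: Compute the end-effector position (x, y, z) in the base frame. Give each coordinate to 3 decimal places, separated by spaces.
0.000 -5.598 -1.500

after link 1: o_1 = (0.0000, -3.0000, 0.0000)
after link 2: o_2 = (0.0000, -3.0000, 0.0000)
after link 3: o_3 = (0.0000, -5.5981, -1.5000)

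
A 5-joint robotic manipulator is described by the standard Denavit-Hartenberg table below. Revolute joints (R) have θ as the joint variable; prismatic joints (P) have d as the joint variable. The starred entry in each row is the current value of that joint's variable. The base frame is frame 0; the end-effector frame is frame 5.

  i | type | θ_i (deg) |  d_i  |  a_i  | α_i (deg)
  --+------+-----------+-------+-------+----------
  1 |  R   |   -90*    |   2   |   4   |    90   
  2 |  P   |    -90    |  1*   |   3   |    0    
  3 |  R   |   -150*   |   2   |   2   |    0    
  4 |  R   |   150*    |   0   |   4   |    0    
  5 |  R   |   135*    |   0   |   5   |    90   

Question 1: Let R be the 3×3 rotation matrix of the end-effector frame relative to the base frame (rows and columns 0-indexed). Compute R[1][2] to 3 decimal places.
-0.707

End-effector z-axis (col 2 of R) = (-0.0000,-0.7071,-0.7071)
R[1][2] = -0.7071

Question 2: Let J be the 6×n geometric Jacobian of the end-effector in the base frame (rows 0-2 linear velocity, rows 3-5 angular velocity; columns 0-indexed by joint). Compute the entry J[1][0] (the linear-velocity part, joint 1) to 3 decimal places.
-3.000

axis z_0 = ẑ; lever o_n−o_0 = (-3.0000,-6.5355,0.2676)
cross product → J_v[:, 0] = (6.5355,-3.0000,0.0000)
J_ω[:, 0] = z_0
entry J[1][0] = -3.0000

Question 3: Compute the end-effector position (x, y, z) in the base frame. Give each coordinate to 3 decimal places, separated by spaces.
-3.000 -6.536 0.268

after link 1: o_1 = (0.0000, -4.0000, 2.0000)
after link 2: o_2 = (-1.0000, -4.0000, -1.0000)
after link 3: o_3 = (-3.0000, -3.0000, 0.7321)
after link 4: o_4 = (-3.0000, -3.0000, -3.2679)
after link 5: o_5 = (-3.0000, -6.5355, 0.2676)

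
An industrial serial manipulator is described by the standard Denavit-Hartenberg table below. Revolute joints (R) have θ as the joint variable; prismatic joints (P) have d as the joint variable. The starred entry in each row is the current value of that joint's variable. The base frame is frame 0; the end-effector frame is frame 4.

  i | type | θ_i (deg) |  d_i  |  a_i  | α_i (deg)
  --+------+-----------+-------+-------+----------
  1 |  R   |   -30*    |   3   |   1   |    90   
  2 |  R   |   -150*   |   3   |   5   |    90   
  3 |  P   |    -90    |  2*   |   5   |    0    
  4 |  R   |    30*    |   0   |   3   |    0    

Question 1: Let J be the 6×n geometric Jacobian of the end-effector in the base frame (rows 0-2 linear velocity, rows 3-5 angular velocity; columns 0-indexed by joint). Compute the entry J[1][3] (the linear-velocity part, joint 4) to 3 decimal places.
-0.174

axis z_3 = (-0.4330,0.2500,0.8660); lever o_n−o_3 = (0.1740,2.8995,-0.7500)
cross product → J_v[:, 3] = (-2.6986,-0.1740,-1.2990)
J_ω[:, 3] = z_3
entry J[1][3] = -0.1740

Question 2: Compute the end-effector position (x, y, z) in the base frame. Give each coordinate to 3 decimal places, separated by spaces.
after link 1: o_1 = (0.8660, -0.5000, 3.0000)
after link 2: o_2 = (-4.3840, -0.9330, 0.5000)
after link 3: o_3 = (-2.7500, 3.8971, 2.2321)
after link 4: o_4 = (-2.5760, 6.7966, 1.4821)

-2.576 6.797 1.482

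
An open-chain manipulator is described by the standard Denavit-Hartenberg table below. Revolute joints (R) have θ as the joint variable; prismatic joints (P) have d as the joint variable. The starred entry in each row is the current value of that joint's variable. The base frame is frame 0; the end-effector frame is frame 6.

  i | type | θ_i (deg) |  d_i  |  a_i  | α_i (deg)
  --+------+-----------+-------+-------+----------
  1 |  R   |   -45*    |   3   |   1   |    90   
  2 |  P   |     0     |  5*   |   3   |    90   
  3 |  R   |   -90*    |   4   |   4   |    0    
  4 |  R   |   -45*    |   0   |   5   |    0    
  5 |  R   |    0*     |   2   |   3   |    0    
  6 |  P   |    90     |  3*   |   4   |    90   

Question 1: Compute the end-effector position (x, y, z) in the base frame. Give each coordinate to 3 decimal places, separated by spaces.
6.121 4.464 -6.000

after link 1: o_1 = (0.7071, -0.7071, 3.0000)
after link 2: o_2 = (-0.7071, -6.3640, 3.0000)
after link 3: o_3 = (2.1213, -3.5355, -1.0000)
after link 4: o_4 = (2.1213, 1.4645, -1.0000)
after link 5: o_5 = (2.1213, 4.4645, -3.0000)
after link 6: o_6 = (6.1213, 4.4645, -6.0000)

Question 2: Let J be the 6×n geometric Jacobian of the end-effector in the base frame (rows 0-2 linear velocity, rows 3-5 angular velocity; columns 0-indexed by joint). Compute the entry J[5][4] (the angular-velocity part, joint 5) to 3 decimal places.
axis z_4 = (-0.0000,-0.0000,-1.0000); lever o_n−o_4 = (4.0000,3.0000,-5.0000)
cross product → J_v[:, 4] = (3.0000,-4.0000,0.0000)
J_ω[:, 4] = z_4
entry J[5][4] = -1.0000

-1.000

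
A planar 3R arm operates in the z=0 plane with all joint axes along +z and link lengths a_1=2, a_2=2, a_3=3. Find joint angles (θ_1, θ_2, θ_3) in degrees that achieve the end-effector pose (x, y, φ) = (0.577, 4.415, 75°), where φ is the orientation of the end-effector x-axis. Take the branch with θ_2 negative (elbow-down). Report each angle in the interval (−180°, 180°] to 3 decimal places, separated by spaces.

wrist centre = target − a_3·(cos φ, sin φ) = (-0.1995, 1.5172)
cos θ_2 = (2.3417−2²−2²)/(2·2·2) = -0.7073; θ_2 = -135.0142° (elbow-down)
β = atan2(1.5172,-0.1995) = 97.4893°; ψ = atan2(-1.4139,0.5854) = -67.5071°
θ_1 = β − ψ = 164.9964°
θ_3 = φ − θ_1 − θ_2 = 45.0178° (wrapped to (-180°,180°])

164.996 -135.014 45.018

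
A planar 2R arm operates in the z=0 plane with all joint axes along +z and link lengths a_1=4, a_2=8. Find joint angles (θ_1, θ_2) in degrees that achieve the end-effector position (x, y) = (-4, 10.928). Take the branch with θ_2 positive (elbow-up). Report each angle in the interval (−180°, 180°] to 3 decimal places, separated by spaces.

cos θ_2 = (135.4212−4²−8²)/(2·4·8) = 0.8660; θ_2 = 30.0080° (elbow-up)
β = atan2(10.9280,-4.0000) = 110.1043°; ψ = atan2(4.0010,10.9276) = 20.1093°
θ_1 = β − ψ = 89.9950°

89.995 30.008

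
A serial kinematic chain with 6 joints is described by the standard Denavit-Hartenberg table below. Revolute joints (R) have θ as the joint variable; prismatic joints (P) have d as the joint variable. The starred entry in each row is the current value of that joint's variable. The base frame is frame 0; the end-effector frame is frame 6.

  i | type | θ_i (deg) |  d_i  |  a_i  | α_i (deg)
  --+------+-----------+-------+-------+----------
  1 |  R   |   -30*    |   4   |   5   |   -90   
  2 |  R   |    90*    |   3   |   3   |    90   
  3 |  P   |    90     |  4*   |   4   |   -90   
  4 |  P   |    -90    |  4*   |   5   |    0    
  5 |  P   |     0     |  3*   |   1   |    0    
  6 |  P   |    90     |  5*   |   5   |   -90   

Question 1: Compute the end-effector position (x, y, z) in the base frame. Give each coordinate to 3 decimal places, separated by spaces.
after link 1: o_1 = (4.3301, -2.5000, 4.0000)
after link 2: o_2 = (5.8301, 0.0981, 1.0000)
after link 3: o_3 = (11.2942, 1.5622, 1.0000)
after link 4: o_4 = (15.6244, -0.9378, 5.0000)
after link 5: o_5 = (16.4904, -1.4378, 8.0000)
after link 6: o_6 = (18.9904, 2.8923, 13.0000)

18.990 2.892 13.000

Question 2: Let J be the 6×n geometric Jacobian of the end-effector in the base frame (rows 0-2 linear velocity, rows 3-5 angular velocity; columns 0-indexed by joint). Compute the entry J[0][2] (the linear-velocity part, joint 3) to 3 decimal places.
prismatic axis z_2 = (0.8660,-0.5000,0.0000)
J_v[:, 2] = z_2; J_ω[:, 2] = (0,0,0)
entry J[0][2] = 0.8660

0.866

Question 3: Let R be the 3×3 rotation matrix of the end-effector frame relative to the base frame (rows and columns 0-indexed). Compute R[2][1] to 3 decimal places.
-1.000

End-effector y-axis (col 1 of R) = (-0.0000,0.0000,-1.0000)
R[2][1] = -1.0000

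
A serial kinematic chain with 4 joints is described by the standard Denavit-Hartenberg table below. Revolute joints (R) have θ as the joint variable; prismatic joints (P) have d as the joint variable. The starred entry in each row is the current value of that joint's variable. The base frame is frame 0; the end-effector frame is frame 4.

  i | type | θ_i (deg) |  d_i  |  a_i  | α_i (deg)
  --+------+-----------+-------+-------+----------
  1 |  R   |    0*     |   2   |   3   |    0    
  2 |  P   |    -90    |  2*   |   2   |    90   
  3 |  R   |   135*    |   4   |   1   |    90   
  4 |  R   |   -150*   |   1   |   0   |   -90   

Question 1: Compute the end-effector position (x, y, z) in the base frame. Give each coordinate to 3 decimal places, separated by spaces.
-1.000 -2.000 5.414

after link 1: o_1 = (3.0000, 0.0000, 2.0000)
after link 2: o_2 = (3.0000, -2.0000, 4.0000)
after link 3: o_3 = (-1.0000, -1.2929, 4.7071)
after link 4: o_4 = (-1.0000, -2.0000, 5.4142)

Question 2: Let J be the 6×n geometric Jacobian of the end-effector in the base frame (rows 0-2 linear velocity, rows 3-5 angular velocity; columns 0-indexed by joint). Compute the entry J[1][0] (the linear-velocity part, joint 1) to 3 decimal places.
axis z_0 = ẑ; lever o_n−o_0 = (-1.0000,-2.0000,5.4142)
cross product → J_v[:, 0] = (2.0000,-1.0000,0.0000)
J_ω[:, 0] = z_0
entry J[1][0] = -1.0000

-1.000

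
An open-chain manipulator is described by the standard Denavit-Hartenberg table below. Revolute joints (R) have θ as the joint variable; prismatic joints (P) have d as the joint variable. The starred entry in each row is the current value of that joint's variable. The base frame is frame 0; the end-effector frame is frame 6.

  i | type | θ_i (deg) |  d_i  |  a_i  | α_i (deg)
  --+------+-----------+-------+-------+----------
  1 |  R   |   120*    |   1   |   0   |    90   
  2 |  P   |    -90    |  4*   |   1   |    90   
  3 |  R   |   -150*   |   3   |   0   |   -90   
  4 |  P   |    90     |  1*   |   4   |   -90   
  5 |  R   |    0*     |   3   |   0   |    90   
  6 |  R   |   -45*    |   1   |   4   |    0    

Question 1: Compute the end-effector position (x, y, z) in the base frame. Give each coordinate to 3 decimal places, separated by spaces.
0.124 4.492 -1.149

after link 1: o_1 = (0.0000, 0.0000, 1.0000)
after link 2: o_2 = (3.4641, 2.0000, 0.0000)
after link 3: o_3 = (4.9641, -0.5981, 0.0000)
after link 4: o_4 = (2.2141, 2.4330, -0.5000)
after link 5: o_5 = (3.5131, 3.1830, -3.0981)
after link 6: o_6 = (0.1242, 4.4924, -1.1486)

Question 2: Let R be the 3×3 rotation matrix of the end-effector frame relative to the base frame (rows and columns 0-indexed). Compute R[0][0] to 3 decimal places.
End-effector x-axis (col 0 of R) = (-0.6597,0.4356,0.6124)
R[0][0] = -0.6597

-0.660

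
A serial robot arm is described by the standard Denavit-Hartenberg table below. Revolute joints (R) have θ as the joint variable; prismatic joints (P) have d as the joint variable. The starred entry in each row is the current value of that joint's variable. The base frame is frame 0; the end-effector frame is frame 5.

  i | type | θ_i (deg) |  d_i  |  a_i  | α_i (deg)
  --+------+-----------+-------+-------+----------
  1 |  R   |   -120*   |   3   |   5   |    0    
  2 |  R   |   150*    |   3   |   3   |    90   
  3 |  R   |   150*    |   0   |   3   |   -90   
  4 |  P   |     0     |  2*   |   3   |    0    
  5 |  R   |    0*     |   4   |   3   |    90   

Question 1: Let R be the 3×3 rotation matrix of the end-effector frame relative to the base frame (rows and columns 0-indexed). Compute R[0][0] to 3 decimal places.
-0.750

End-effector x-axis (col 0 of R) = (-0.7500,-0.4330,0.5000)
R[0][0] = -0.7500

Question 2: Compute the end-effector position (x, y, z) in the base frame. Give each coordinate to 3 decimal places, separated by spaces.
after link 1: o_1 = (-2.5000, -4.3301, 3.0000)
after link 2: o_2 = (0.0981, -2.8301, 6.0000)
after link 3: o_3 = (-2.1519, -4.1292, 7.5000)
after link 4: o_4 = (-5.2679, -5.9282, 7.2679)
after link 5: o_5 = (-9.2500, -8.2272, 5.3038)

-9.250 -8.227 5.304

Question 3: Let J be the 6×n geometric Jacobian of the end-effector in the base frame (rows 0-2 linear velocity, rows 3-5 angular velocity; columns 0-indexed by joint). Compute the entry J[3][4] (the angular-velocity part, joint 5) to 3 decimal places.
axis z_4 = (-0.4330,-0.2500,-0.8660); lever o_n−o_4 = (-3.9821,-2.2990,-1.9641)
cross product → J_v[:, 4] = (-1.5000,2.5981,-0.0000)
J_ω[:, 4] = z_4
entry J[3][4] = -0.4330

-0.433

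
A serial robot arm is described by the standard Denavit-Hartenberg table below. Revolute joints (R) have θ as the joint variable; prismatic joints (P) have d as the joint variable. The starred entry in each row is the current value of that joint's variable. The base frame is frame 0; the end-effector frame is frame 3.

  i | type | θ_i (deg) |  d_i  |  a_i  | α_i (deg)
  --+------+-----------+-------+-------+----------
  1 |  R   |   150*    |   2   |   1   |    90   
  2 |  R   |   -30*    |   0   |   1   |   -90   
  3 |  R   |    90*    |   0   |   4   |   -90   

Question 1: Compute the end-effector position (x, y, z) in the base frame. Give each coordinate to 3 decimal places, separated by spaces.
after link 1: o_1 = (-0.8660, 0.5000, 2.0000)
after link 2: o_2 = (-1.6160, 0.9330, 1.5000)
after link 3: o_3 = (-3.6160, -2.5311, 1.5000)

-3.616 -2.531 1.500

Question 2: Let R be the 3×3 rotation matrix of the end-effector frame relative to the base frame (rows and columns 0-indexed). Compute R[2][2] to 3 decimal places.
0.500

End-effector z-axis (col 2 of R) = (0.7500,-0.4330,0.5000)
R[2][2] = 0.5000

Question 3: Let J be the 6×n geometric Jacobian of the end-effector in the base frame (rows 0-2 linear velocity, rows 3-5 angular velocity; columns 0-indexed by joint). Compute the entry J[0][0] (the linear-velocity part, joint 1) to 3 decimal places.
2.531

axis z_0 = ẑ; lever o_n−o_0 = (-3.6160,-2.5311,1.5000)
cross product → J_v[:, 0] = (2.5311,-3.6160,0.0000)
J_ω[:, 0] = z_0
entry J[0][0] = 2.5311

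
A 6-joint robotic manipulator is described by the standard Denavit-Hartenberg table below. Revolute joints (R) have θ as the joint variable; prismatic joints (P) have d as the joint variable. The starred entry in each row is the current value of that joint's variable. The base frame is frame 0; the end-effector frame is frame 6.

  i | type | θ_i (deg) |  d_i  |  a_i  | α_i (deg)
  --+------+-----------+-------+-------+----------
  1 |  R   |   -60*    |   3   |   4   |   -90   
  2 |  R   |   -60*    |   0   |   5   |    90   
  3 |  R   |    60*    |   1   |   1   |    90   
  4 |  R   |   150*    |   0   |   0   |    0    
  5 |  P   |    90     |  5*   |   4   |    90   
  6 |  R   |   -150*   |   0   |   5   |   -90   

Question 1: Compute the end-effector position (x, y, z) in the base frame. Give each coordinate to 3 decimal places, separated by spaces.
3.171 -5.975 10.353

after link 1: o_1 = (2.0000, -3.4641, 3.0000)
after link 2: o_2 = (3.2500, -5.6292, 7.3301)
after link 3: o_3 = (3.6920, -4.6627, 8.2631)
after link 4: o_4 = (3.6920, -4.6627, 8.2631)
after link 5: o_5 = (2.3595, -10.8187, 9.4151)
after link 6: o_6 = (3.1714, -5.9750, 10.3526)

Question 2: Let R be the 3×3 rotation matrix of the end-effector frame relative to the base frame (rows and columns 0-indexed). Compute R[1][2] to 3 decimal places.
0.162

End-effector z-axis (col 2 of R) = (0.1563,0.1624,-0.9743)
R[1][2] = 0.1624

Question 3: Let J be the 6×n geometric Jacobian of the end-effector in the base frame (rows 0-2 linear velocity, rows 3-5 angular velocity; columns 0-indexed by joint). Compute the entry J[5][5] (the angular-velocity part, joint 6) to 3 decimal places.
axis z_5 = (-0.9743,0.1875,-0.1250); lever o_n−o_5 = (0.8119,4.8438,0.9375)
cross product → J_v[:, 5] = (0.7813,0.8119,-4.8714)
J_ω[:, 5] = z_5
entry J[5][5] = -0.1250

-0.125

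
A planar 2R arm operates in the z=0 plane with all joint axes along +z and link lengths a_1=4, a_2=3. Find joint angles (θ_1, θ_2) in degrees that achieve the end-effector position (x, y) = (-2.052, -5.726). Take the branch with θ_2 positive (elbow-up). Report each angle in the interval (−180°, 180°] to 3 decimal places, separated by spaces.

-135.003 60.006

cos θ_2 = (36.9978−4²−3²)/(2·4·3) = 0.4999; θ_2 = 60.0061° (elbow-up)
β = atan2(-5.7260,-2.0520) = -109.7159°; ψ = atan2(2.5982,5.4997) = 25.2875°
θ_1 = β − ψ = -135.0034°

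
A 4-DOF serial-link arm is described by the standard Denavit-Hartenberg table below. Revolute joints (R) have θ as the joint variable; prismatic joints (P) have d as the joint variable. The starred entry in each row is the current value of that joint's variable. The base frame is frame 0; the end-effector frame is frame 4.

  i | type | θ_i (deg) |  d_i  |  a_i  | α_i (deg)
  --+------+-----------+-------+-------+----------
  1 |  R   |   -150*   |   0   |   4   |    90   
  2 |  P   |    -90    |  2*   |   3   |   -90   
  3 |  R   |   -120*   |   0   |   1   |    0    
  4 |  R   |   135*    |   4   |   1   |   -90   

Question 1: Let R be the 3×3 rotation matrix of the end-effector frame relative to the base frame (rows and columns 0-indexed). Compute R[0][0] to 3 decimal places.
0.129

End-effector x-axis (col 0 of R) = (0.1294,-0.2241,-0.9659)
R[0][0] = 0.1294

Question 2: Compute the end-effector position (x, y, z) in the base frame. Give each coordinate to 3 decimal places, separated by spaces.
after link 1: o_1 = (-3.4641, -2.0000, 0.0000)
after link 2: o_2 = (-4.4641, -0.2679, -3.0000)
after link 3: o_3 = (-4.8971, 0.4821, -2.5000)
after link 4: o_4 = (-8.2318, -1.7421, -3.4659)

-8.232 -1.742 -3.466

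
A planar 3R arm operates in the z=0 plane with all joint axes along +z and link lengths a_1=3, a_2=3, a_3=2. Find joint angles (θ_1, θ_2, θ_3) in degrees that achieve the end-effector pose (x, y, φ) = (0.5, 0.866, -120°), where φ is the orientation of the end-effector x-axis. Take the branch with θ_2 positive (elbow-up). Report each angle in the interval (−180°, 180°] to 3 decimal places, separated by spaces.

wrist centre = target − a_3·(cos φ, sin φ) = (1.5000, 2.5981)
cos θ_2 = (8.9999−3²−3²)/(2·3·3) = -0.5000; θ_2 = 120.0005° (elbow-up)
β = atan2(2.5981,1.5000) = 59.9998°; ψ = atan2(2.5981,1.5000) = 60.0002°
θ_1 = β − ψ = -0.0005°
θ_3 = φ − θ_1 − θ_2 = 120.0000° (wrapped to (-180°,180°])

-0.000 120.000 120.000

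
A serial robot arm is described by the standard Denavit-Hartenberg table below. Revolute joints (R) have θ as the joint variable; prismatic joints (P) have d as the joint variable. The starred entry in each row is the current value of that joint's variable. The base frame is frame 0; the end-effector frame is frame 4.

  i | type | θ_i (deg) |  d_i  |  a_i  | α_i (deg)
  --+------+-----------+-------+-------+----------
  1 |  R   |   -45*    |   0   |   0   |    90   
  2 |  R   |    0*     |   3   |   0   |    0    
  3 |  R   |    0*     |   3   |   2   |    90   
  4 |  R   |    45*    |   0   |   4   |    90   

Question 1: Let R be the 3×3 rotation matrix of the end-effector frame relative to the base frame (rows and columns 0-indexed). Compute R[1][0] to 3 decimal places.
End-effector x-axis (col 0 of R) = (0.0000,-1.0000,0.0000)
R[1][0] = -1.0000

-1.000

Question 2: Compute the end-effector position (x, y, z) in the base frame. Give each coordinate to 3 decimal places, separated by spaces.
-2.828 -9.657 0.000

after link 1: o_1 = (0.0000, 0.0000, 0.0000)
after link 2: o_2 = (-2.1213, -2.1213, 0.0000)
after link 3: o_3 = (-2.8284, -5.6569, 0.0000)
after link 4: o_4 = (-2.8284, -9.6569, 0.0000)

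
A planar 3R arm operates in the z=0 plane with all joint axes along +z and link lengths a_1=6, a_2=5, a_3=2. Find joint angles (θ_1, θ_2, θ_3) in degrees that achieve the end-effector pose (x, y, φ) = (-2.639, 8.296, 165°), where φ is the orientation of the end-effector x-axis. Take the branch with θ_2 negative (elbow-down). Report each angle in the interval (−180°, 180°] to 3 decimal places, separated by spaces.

wrist centre = target − a_3·(cos φ, sin φ) = (-0.7071, 7.7784)
cos θ_2 = (61.0030−6²−5²)/(2·6·5) = 0.0000; θ_2 = -89.9972° (elbow-down)
β = atan2(7.7784,-0.7071) = 95.1946°; ψ = atan2(-5.0000,6.0002) = -39.8044°
θ_1 = β − ψ = 134.9990°
θ_3 = φ − θ_1 − θ_2 = 119.9981° (wrapped to (-180°,180°])

134.999 -89.997 119.998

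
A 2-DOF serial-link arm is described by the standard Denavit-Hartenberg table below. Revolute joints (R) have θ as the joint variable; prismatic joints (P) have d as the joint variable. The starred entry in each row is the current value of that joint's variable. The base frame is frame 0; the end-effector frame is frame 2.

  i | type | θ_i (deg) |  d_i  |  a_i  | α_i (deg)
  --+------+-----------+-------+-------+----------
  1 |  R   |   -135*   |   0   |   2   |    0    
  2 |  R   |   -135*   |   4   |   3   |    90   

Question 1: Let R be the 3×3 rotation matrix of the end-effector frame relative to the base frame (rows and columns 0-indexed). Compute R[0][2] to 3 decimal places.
End-effector z-axis (col 2 of R) = (1.0000,0.0000,0.0000)
R[0][2] = 1.0000

1.000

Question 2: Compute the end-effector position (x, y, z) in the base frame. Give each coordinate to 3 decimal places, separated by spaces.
-1.414 1.586 4.000

after link 1: o_1 = (-1.4142, -1.4142, 0.0000)
after link 2: o_2 = (-1.4142, 1.5858, 4.0000)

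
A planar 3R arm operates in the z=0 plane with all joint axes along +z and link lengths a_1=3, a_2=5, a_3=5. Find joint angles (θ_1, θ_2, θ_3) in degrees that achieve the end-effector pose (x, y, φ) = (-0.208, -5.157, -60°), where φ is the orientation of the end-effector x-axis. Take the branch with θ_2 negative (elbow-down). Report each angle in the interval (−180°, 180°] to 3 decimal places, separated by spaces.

wrist centre = target − a_3·(cos φ, sin φ) = (-2.7080, -0.8269)
cos θ_2 = (8.0170−3²−5²)/(2·3·5) = -0.8661; θ_2 = -150.0086° (elbow-down)
β = atan2(-0.8269,-2.7080) = -163.0202°; ψ = atan2(-2.4993,-1.3305) = -118.0281°
θ_1 = β − ψ = -44.9921°
θ_3 = φ − θ_1 − θ_2 = 135.0007° (wrapped to (-180°,180°])

-44.992 -150.009 135.001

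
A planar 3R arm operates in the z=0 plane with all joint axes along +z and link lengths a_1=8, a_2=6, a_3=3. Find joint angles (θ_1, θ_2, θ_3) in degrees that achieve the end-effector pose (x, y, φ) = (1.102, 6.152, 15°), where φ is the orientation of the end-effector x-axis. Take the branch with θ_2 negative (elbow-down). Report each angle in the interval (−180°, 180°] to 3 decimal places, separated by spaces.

wrist centre = target − a_3·(cos φ, sin φ) = (-1.7958, 5.3755)
cos θ_2 = (32.1213−8²−6²)/(2·8·6) = -0.7071; θ_2 = -134.9970° (elbow-down)
β = atan2(5.3755,-1.7958) = 108.4726°; ψ = atan2(-4.2429,3.7576) = -48.4711°
θ_1 = β − ψ = 156.9438°
θ_3 = φ − θ_1 − θ_2 = -6.9467° (wrapped to (-180°,180°])

156.944 -134.997 -6.947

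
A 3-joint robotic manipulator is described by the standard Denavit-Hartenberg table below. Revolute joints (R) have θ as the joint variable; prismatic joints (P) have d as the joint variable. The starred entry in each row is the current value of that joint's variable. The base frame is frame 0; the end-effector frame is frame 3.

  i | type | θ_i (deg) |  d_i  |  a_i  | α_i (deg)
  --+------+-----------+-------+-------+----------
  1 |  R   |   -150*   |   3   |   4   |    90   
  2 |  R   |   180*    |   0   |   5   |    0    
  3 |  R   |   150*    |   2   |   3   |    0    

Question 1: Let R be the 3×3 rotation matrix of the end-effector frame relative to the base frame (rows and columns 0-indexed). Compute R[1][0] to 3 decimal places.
-0.433

End-effector x-axis (col 0 of R) = (-0.7500,-0.4330,-0.5000)
R[1][0] = -0.4330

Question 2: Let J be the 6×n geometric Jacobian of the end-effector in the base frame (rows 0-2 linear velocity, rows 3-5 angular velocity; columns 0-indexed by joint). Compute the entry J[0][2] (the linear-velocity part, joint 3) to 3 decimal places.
axis z_2 = (-0.5000,0.8660,0.0000); lever o_n−o_2 = (-3.2500,0.4330,-1.5000)
cross product → J_v[:, 2] = (-1.2990,-0.7500,2.5981)
J_ω[:, 2] = z_2
entry J[0][2] = -1.2990

-1.299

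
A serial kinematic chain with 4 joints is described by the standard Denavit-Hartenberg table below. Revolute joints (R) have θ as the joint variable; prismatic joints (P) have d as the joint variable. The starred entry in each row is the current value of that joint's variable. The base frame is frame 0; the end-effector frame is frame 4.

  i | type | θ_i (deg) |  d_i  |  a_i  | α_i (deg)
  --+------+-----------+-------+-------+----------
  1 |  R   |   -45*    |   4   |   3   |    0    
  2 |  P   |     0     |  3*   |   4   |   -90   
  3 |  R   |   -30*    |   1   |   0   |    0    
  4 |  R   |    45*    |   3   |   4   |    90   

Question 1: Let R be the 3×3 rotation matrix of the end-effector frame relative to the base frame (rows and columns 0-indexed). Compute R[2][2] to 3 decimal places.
End-effector z-axis (col 2 of R) = (0.1830,-0.1830,0.9659)
R[2][2] = 0.9659

0.966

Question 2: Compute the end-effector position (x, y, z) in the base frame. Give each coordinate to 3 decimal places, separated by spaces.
after link 1: o_1 = (2.1213, -2.1213, 4.0000)
after link 2: o_2 = (4.9497, -4.9497, 7.0000)
after link 3: o_3 = (5.6569, -4.2426, 7.0000)
after link 4: o_4 = (10.5102, -4.8534, 5.9647)

10.510 -4.853 5.965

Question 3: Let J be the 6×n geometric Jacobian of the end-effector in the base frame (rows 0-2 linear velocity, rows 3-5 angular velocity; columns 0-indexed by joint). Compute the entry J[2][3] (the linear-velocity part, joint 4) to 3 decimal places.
-3.864

axis z_3 = (0.7071,0.7071,0.0000); lever o_n−o_3 = (4.8534,-0.6107,-1.0353)
cross product → J_v[:, 3] = (-0.7321,0.7321,-3.8637)
J_ω[:, 3] = z_3
entry J[2][3] = -3.8637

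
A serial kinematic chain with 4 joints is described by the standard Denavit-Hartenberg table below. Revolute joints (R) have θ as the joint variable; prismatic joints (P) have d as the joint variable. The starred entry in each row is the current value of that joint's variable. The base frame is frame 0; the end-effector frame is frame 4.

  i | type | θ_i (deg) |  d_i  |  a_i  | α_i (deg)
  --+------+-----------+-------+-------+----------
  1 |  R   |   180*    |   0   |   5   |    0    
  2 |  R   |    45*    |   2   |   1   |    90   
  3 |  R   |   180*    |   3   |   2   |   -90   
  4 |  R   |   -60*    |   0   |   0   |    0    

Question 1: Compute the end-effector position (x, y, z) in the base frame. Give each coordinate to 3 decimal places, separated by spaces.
after link 1: o_1 = (-5.0000, 0.0000, 0.0000)
after link 2: o_2 = (-5.7071, -0.7071, 2.0000)
after link 3: o_3 = (-6.4142, 2.8284, 2.0000)
after link 4: o_4 = (-6.4142, 2.8284, 2.0000)

-6.414 2.828 2.000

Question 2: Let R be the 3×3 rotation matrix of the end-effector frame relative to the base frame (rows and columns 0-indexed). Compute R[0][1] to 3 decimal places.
0.966

End-effector y-axis (col 1 of R) = (0.9659,0.2588,0.0000)
R[0][1] = 0.9659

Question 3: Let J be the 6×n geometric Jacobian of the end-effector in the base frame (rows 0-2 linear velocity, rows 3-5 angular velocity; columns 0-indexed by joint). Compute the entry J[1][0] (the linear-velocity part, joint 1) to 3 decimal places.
axis z_0 = ẑ; lever o_n−o_0 = (-6.4142,2.8284,2.0000)
cross product → J_v[:, 0] = (-2.8284,-6.4142,0.0000)
J_ω[:, 0] = z_0
entry J[1][0] = -6.4142

-6.414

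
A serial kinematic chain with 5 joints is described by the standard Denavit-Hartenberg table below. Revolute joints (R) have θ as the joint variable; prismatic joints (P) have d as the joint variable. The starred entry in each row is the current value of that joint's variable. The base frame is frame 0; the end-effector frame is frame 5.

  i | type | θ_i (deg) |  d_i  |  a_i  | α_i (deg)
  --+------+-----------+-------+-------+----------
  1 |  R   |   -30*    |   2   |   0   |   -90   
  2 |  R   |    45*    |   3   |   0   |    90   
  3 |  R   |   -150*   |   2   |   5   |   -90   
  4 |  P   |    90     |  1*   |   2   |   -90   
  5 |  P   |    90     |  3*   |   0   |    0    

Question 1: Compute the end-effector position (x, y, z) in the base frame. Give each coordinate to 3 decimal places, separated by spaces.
after link 1: o_1 = (0.0000, 0.0000, 2.0000)
after link 2: o_2 = (1.5000, 2.5981, 2.0000)
after link 3: o_3 = (-1.1769, 1.2568, 6.4761)
after link 4: o_4 = (-2.5285, 1.0372, 4.7083)
after link 5: o_5 = (-0.1875, 1.4176, 2.8712)

-0.187 1.418 2.871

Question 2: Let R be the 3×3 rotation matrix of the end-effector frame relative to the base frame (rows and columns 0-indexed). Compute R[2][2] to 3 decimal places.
End-effector z-axis (col 2 of R) = (0.7803,0.1268,-0.6124)
R[2][2] = -0.6124

-0.612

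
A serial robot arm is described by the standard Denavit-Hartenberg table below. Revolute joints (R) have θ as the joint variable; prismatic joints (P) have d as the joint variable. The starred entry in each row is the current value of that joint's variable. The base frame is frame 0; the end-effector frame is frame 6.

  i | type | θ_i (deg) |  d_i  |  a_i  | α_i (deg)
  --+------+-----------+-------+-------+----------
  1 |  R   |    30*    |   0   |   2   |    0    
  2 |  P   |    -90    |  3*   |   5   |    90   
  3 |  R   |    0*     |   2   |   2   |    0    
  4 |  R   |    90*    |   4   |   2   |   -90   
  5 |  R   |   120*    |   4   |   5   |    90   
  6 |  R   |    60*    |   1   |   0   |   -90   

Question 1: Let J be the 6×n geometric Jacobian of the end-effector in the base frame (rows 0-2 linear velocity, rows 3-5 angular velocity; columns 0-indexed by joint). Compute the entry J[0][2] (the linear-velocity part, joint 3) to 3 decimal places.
-0.183

axis z_2 = (-0.8660,-0.5000,0.0000); lever o_n−o_2 = (-2.0131,1.1471,0.3660)
cross product → J_v[:, 2] = (-0.1830,0.3170,-2.0000)
J_ω[:, 2] = z_2
entry J[0][2] = -0.1830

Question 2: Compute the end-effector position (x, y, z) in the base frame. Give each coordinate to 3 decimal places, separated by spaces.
after link 1: o_1 = (1.7321, 1.0000, 0.0000)
after link 2: o_2 = (4.2321, -3.3301, 3.0000)
after link 3: o_3 = (3.5000, -6.0622, 3.0000)
after link 4: o_4 = (0.0359, -8.0622, 5.0000)
after link 5: o_5 = (1.7859, -2.4330, 2.5000)
after link 6: o_6 = (2.2189, -2.1830, 3.3660)

2.219 -2.183 3.366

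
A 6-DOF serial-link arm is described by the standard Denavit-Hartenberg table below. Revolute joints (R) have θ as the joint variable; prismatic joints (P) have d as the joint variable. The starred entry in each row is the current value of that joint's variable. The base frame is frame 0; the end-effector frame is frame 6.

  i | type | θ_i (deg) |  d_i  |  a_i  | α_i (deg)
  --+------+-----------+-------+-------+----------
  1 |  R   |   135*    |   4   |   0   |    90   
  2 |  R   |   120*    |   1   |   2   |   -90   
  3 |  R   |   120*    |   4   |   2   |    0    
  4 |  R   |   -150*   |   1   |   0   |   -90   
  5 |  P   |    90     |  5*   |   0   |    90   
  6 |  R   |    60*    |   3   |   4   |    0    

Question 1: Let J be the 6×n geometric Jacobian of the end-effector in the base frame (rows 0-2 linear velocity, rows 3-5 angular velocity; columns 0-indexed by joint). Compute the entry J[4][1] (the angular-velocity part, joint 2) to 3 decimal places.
axis z_1 = (0.7071,0.7071,0.0000); lever o_n−o_1 = (-0.0347,-9.2456,5.2811)
cross product → J_v[:, 1] = (3.7343,-3.7343,-6.5131)
J_ω[:, 1] = z_1
entry J[4][1] = 0.7071

0.707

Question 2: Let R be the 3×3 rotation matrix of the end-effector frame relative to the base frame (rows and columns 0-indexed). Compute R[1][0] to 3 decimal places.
-0.377

End-effector x-axis (col 0 of R) = (-0.6834,-0.3772,0.6250)
R[1][0] = -0.3772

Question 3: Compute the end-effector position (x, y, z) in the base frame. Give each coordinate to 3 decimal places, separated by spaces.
-0.035 -9.246 9.281

after link 1: o_1 = (0.0000, 0.0000, 4.0000)
after link 2: o_2 = (1.4142, 0.0000, 5.7321)
after link 3: o_3 = (2.2854, -3.3207, 2.8660)
after link 4: o_4 = (2.8978, -3.9331, 2.3660)
after link 5: o_5 = (0.7198, -7.8788, 4.5311)
after link 6: o_6 = (-0.0347, -9.2456, 9.2811)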